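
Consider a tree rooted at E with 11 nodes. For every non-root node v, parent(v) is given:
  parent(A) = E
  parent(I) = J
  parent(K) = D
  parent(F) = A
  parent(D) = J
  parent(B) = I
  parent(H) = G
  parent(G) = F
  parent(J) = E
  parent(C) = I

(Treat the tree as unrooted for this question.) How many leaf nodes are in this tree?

4

Exactly 4 nodes have a single neighbour: B, C, H, K.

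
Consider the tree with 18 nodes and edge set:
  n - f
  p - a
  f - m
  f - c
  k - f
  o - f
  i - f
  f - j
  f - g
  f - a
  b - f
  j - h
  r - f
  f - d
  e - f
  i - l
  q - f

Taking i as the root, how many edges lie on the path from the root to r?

Climbing from r to the root: r → f → i. That's 2 steps.

2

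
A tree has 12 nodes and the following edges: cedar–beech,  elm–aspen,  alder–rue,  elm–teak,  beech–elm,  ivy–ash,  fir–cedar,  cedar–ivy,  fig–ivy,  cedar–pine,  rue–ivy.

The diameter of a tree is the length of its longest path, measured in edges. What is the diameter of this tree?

A longest path is alder-rue-ivy-cedar-beech-elm-aspen, with 6 edges.

6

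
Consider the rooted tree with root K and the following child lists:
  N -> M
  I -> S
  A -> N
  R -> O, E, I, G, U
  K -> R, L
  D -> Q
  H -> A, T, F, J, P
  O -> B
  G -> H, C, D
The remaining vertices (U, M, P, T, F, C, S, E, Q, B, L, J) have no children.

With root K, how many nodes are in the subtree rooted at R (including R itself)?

Descendants of R (including itself): R, G, E, O, U, I, H, D, C, B, S, F, A, J, T, P, Q, N, M. That's 19.

19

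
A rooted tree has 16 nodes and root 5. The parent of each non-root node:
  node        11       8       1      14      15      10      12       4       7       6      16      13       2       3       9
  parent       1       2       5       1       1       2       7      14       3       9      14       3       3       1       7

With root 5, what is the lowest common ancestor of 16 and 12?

1

Ancestors of 16 (toward the root): 16, 14, 1, 5.
Ancestors of 12: 12, 7, 3, 1, 5.
The deepest node appearing in both lists is 1.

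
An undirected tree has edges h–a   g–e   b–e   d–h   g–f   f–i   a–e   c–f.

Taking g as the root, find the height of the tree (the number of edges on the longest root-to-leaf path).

4

The longest root-to-leaf path is g-e-a-h-d (4 edges).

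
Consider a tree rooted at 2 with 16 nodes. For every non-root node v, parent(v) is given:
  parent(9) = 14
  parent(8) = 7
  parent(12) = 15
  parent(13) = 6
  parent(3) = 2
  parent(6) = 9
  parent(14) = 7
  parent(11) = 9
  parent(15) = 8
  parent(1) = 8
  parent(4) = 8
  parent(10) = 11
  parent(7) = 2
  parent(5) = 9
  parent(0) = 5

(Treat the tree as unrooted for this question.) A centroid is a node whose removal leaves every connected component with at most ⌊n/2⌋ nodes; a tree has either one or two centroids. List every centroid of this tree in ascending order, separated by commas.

If 14 is removed the pieces have sizes 8, 7, all ≤ ⌊16/2⌋ = 8.
Its neighbour 7 also leaves a largest component of size 8, so both are centroids.

7, 14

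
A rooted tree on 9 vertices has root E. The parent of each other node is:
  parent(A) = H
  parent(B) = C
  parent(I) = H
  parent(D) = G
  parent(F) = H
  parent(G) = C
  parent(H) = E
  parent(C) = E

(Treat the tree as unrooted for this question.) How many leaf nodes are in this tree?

Degree-1 nodes: A, B, D, F, I — 5 of them.

5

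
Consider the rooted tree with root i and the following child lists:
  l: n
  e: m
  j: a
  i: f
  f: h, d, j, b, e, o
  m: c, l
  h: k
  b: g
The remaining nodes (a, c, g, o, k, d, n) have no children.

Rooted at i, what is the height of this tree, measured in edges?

A deepest node is n, reached by i → f → e → m → l → n.
That path has 5 edges, so the height is 5.

5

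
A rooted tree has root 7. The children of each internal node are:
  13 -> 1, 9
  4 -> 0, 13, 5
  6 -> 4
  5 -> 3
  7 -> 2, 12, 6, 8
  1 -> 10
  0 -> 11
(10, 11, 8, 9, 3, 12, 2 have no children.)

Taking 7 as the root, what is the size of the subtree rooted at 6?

The subtree rooted at 6 contains: 6, 4, 0, 13, 5, 11, 1, 9, 3, 10 — 10 nodes.

10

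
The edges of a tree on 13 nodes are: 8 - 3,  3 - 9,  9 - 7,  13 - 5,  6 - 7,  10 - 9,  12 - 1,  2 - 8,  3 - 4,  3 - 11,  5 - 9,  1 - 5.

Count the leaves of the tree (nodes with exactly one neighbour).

7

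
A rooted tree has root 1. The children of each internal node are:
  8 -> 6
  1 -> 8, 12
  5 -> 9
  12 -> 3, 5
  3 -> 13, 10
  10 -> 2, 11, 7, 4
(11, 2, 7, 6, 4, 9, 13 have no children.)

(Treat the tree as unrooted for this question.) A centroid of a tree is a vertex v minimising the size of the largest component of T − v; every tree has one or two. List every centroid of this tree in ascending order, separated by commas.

If 3 is removed the pieces have sizes 6, 5, 1, all ≤ ⌊13/2⌋ = 6.
Every other node leaves some component of size > 6, so the centroid is unique.

3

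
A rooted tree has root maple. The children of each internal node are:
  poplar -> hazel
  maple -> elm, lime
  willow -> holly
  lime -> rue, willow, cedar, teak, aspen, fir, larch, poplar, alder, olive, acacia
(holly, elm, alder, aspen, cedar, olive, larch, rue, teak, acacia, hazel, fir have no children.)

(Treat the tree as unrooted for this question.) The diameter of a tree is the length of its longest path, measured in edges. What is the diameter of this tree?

4

A longest path is holly - willow - lime - maple - elm, with 4 edges.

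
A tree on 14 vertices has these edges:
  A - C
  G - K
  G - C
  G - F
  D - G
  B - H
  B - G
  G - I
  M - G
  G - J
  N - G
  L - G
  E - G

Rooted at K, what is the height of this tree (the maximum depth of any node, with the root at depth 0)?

3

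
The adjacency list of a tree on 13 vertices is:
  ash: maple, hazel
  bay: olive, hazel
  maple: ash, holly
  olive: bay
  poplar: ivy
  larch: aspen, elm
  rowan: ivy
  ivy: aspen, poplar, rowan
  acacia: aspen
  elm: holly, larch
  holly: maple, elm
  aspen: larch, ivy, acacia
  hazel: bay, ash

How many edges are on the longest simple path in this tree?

BFS from olive reaches poplar last, at distance 10; BFS from poplar confirms no node is farther.
Path: olive – bay – hazel – ash – maple – holly – elm – larch – aspen – ivy – poplar.

10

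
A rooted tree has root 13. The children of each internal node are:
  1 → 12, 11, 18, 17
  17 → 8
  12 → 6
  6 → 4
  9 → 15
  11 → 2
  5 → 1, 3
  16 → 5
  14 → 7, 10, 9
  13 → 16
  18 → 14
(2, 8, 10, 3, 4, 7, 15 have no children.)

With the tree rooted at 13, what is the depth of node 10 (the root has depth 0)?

Climbing from 10 to the root: 10–14–18–1–5–16–13. That's 6 steps.

6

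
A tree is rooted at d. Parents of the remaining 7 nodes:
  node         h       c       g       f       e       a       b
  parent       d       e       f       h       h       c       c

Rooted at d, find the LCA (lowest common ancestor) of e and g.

e's ancestor chain is e, h, d and g's is g, f, h, d; they first meet at h.

h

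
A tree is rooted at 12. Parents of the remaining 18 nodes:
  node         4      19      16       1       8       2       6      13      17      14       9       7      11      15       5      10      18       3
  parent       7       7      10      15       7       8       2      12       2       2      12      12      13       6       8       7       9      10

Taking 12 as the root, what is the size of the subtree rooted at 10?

3

The subtree rooted at 10 contains: 10, 3, 16 — 3 nodes.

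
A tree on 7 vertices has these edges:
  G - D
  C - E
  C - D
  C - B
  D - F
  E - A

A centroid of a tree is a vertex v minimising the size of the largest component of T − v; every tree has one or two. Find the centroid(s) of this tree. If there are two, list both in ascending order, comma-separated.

C

If C is removed the pieces have sizes 3, 2, 1, all ≤ ⌊7/2⌋ = 3.
Every other node leaves some component of size > 3, so the centroid is unique.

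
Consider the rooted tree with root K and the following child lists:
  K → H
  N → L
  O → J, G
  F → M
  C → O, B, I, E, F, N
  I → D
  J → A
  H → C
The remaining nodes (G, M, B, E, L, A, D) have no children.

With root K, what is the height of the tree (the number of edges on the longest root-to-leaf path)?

A deepest node is A, reached by K-H-C-O-J-A.
That path has 5 edges, so the height is 5.

5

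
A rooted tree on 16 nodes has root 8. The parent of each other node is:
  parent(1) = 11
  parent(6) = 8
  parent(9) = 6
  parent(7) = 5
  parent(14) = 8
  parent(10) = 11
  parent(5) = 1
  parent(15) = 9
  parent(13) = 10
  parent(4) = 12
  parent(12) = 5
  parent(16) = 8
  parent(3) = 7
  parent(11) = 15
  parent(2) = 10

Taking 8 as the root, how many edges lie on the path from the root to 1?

8 – 6 – 9 – 15 – 11 – 1 — 5 edges.

5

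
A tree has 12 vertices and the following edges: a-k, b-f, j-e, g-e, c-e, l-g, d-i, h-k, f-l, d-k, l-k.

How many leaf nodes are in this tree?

Exactly 6 nodes have a single neighbour: a, b, c, h, i, j.

6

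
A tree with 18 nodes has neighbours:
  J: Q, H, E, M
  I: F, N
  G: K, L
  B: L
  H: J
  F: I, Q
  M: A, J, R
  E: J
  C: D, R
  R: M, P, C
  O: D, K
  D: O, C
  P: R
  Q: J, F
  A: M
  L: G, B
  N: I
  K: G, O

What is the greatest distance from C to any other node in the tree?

The node farthest from C is N, via C – R – M – J – Q – F – I – N — 7 edges.

7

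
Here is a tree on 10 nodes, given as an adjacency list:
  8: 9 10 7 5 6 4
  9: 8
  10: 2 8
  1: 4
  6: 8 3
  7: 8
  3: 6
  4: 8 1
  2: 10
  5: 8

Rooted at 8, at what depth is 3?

2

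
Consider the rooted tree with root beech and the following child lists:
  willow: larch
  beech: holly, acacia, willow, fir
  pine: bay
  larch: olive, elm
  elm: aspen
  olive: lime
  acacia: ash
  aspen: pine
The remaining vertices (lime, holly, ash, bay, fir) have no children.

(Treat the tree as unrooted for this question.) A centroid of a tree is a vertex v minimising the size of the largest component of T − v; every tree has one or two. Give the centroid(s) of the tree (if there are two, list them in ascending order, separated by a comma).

If larch is removed the pieces have sizes 6, 4, 2, all ≤ ⌊13/2⌋ = 6.
Every other node leaves some component of size > 6, so the centroid is unique.

larch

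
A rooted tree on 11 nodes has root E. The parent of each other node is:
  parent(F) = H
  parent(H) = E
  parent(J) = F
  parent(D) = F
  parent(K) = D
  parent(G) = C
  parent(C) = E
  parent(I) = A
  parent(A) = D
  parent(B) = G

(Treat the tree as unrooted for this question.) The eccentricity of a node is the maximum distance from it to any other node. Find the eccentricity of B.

The node farthest from B is I, via B-G-C-E-H-F-D-A-I — 8 edges.

8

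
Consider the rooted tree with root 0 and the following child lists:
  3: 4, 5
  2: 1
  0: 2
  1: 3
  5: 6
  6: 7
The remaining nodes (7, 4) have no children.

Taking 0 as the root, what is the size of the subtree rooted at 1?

6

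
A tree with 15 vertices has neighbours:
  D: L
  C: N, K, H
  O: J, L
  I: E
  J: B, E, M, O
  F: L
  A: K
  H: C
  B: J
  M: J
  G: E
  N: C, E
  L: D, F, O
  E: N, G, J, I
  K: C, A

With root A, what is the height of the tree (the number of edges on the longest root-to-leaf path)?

A deepest node is D, reached by A-K-C-N-E-J-O-L-D.
That path has 8 edges, so the height is 8.

8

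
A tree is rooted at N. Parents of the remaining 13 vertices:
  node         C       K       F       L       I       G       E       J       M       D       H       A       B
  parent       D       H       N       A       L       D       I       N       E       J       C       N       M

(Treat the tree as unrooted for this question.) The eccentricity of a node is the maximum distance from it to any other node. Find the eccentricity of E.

The node farthest from E is K, via E–I–L–A–N–J–D–C–H–K — 9 edges.

9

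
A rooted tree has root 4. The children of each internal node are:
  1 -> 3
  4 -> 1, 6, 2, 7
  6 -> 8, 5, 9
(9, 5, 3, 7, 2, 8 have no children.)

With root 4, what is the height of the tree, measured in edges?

2

9 sits deepest: 4 → 6 → 9 — 2 edges from the root.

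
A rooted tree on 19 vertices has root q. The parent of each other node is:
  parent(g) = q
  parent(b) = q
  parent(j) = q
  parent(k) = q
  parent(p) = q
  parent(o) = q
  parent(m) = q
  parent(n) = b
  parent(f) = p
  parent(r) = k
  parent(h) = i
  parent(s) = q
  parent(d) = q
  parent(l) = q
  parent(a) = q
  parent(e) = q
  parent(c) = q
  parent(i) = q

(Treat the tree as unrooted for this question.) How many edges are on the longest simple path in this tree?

A longest path is h–i–q–k–r, with 4 edges.

4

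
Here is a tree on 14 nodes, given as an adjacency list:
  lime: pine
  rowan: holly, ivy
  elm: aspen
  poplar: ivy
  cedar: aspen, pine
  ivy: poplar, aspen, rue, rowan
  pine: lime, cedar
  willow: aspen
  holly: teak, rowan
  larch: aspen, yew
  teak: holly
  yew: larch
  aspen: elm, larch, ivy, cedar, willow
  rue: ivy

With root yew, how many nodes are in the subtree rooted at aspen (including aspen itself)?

12

aspen's subtree: {aspen, cedar, elm, ivy, willow, pine, rowan, rue, poplar, lime, holly, teak}, size 12.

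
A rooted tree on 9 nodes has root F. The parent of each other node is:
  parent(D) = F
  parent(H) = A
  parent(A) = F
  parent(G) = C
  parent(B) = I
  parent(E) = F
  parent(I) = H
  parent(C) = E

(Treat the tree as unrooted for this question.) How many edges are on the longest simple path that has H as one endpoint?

A farthest node from H is G.
The path H-A-F-E-C-G has 5 edges.

5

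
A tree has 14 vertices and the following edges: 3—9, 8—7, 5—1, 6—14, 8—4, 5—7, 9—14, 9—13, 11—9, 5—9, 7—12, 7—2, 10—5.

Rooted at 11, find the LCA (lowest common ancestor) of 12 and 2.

Path 12→root: 12 7 5 9 11; path 2→root: 2 7 5 9 11.
First common node: 7.

7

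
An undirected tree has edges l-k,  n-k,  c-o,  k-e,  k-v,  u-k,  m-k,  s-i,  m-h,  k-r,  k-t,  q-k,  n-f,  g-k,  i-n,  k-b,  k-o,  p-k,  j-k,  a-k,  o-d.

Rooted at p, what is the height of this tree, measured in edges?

4

A deepest node is s, reached by p-k-n-i-s.
That path has 4 edges, so the height is 4.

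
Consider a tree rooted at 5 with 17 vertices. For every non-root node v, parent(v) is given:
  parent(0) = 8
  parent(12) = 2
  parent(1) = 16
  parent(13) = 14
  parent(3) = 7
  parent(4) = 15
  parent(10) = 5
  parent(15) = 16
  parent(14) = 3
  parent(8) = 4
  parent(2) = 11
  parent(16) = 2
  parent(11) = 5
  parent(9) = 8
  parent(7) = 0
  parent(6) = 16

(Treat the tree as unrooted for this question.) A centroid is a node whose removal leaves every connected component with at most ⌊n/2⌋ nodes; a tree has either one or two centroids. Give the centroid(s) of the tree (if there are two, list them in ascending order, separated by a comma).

If 15 is removed the pieces have sizes 8, 8, all ≤ ⌊17/2⌋ = 8.
Every other node leaves some component of size > 8, so the centroid is unique.

15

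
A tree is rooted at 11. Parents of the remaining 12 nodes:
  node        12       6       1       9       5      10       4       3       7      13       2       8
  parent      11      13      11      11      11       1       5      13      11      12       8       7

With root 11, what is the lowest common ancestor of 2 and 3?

Ancestors of 2 (toward the root): 2, 8, 7, 11.
Ancestors of 3: 3, 13, 12, 11.
The deepest node appearing in both lists is 11.

11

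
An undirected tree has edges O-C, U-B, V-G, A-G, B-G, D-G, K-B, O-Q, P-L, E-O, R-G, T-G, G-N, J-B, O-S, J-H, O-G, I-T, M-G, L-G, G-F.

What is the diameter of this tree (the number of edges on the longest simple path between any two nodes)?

A longest path is Q – O – G – B – J – H, with 5 edges.

5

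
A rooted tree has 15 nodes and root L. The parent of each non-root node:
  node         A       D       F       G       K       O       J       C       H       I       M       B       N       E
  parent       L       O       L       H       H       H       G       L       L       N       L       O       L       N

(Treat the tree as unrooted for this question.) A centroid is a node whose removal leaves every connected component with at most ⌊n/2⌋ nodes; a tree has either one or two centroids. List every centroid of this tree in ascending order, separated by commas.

If L is removed the pieces have sizes 7, 3, 1, 1, 1, 1, all ≤ ⌊15/2⌋ = 7.
Every other node leaves some component of size > 7, so the centroid is unique.

L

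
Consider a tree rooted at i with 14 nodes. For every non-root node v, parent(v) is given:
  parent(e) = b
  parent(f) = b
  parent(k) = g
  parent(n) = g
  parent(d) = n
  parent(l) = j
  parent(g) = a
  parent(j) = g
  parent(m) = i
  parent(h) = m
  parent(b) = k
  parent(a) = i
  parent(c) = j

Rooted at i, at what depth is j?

Climbing from j to the root: j → g → a → i. That's 3 steps.

3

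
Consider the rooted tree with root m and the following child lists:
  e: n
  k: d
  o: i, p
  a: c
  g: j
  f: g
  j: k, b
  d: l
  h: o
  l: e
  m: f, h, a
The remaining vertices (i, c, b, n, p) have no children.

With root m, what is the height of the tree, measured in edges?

8

n sits deepest: m – f – g – j – k – d – l – e – n — 8 edges from the root.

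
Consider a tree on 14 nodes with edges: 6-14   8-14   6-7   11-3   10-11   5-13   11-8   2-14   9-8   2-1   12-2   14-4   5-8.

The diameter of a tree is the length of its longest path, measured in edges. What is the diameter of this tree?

A longest path is 13 – 5 – 8 – 14 – 2 – 1, with 5 edges.

5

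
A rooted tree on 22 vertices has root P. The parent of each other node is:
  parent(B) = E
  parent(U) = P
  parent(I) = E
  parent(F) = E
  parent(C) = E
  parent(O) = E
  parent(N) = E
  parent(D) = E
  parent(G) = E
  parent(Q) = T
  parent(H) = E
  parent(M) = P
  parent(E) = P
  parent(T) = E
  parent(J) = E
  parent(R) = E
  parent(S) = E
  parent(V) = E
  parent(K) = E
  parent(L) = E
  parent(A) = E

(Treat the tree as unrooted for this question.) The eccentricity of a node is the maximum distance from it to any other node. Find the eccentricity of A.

Distances from A peak at 3, attained at Q (U, M also at distance 3).
A-E-T-Q

3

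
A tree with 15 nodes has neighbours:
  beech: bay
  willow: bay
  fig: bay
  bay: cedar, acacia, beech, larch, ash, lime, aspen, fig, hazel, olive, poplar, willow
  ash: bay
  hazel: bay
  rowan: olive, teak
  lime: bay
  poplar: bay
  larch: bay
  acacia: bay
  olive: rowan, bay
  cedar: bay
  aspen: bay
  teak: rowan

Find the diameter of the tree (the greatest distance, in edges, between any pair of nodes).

4

BFS from teak reaches aspen last, at distance 4; BFS from aspen confirms no node is farther.
Path: teak–rowan–olive–bay–aspen.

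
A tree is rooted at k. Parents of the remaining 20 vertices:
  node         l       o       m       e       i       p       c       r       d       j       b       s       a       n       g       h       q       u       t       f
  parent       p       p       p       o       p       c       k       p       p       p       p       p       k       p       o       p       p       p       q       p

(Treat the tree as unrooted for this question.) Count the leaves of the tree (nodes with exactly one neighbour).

16

Degree-1 nodes: a, b, d, e, f, g, h, i, j, l, m, n, r, s, t, u — 16 of them.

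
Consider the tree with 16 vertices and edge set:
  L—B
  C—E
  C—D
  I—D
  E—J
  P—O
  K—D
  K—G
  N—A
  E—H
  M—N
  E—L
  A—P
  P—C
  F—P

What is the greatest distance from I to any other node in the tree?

6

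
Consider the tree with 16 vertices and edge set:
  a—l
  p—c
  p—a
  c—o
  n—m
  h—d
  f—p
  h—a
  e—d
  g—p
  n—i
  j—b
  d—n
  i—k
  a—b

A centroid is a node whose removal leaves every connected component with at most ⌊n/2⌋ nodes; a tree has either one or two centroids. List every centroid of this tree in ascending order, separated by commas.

If a is removed the pieces have sizes 7, 5, 2, 1, all ≤ ⌊16/2⌋ = 8.
No neighbour of a does as well, so a is the unique centroid.

a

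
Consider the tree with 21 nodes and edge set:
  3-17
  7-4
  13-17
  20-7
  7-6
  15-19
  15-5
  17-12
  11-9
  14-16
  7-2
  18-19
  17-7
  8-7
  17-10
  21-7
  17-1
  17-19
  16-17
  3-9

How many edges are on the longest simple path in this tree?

6

A longest path is 11-9-3-17-19-15-5, with 6 edges.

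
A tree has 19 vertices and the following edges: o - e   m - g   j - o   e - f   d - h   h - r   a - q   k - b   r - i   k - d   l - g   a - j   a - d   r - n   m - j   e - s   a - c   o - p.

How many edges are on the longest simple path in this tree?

8

Starting from s, a farthest node is i at distance 8.
One longest path: s - e - o - j - a - d - h - r - i.
So the diameter is 8.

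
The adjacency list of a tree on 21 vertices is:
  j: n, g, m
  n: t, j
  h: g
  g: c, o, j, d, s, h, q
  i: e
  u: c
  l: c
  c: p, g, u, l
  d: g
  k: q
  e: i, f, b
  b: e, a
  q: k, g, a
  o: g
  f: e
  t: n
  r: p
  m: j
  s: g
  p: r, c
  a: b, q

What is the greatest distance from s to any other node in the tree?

A farthest node from s is i (f also at distance 6).
The path s-g-q-a-b-e-i has 6 edges.

6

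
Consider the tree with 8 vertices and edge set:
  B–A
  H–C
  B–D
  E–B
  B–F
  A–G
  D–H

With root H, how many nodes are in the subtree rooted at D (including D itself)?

D's subtree: {D, B, F, A, E, G}, size 6.

6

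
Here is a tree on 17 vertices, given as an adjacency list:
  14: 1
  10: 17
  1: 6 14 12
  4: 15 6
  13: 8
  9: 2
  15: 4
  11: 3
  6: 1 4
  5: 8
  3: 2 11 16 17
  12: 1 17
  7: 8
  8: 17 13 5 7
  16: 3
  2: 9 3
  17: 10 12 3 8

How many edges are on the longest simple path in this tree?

8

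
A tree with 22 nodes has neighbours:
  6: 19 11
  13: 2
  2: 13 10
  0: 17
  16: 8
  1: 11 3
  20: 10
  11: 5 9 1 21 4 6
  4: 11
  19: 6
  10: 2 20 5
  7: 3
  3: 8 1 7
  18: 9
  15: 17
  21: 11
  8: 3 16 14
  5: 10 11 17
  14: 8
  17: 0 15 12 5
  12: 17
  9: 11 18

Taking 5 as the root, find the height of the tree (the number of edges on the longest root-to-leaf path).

5

A deepest node is 14, reached by 5-11-1-3-8-14.
That path has 5 edges, so the height is 5.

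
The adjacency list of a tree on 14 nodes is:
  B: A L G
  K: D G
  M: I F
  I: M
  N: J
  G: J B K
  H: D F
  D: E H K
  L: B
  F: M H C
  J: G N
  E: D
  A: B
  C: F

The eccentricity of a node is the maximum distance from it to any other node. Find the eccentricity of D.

4

The node farthest from D is N (L, I, A also at distance 4), via D–K–G–J–N — 4 edges.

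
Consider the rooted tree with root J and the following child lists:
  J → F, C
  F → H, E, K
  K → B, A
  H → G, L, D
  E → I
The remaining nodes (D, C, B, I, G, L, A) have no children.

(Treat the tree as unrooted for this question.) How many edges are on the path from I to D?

The path is I–E–F–H–D, which has 4 edges.

4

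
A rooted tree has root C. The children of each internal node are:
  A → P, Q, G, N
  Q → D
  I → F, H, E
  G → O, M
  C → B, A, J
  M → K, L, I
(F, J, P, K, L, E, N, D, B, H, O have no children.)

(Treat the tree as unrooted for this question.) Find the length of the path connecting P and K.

Walking from P: P–A–G–M–K. Length 4.

4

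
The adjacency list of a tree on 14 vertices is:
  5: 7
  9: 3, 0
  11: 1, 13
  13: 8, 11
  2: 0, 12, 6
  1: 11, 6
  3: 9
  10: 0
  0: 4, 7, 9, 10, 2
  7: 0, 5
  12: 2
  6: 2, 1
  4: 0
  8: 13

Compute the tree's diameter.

8

Starting from 8, a farthest node is 3 at distance 8.
One longest path: 8 - 13 - 11 - 1 - 6 - 2 - 0 - 9 - 3.
So the diameter is 8.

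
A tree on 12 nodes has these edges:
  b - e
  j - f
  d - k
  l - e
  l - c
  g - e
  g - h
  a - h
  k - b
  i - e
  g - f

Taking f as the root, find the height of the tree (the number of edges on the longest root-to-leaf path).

A deepest node is d, reached by f-g-e-b-k-d.
That path has 5 edges, so the height is 5.

5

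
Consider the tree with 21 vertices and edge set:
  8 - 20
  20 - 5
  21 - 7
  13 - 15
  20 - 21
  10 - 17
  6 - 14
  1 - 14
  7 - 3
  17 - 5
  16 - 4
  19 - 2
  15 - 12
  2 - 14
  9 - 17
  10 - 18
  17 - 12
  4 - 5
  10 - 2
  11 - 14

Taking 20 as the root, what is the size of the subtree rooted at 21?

The subtree rooted at 21 contains: 21, 7, 3 — 3 nodes.

3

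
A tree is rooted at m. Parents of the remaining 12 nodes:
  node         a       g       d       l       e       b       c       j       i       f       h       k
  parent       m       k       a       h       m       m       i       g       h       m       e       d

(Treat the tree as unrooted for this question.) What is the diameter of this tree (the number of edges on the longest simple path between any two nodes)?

9

Starting from j, a farthest node is c at distance 9.
One longest path: j - g - k - d - a - m - e - h - i - c.
So the diameter is 9.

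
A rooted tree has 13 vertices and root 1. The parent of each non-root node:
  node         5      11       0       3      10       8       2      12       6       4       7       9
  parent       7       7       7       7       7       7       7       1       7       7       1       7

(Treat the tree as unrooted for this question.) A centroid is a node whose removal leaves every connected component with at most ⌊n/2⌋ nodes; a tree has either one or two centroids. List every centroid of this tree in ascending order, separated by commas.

7

Removing 7 splits the tree into components of sizes 2, 1, 1, 1, 1, 1, 1, 1, 1, 1, 1; the largest is 2 ≤ ⌊13/2⌋ = 6.
No neighbour of 7 does as well, so 7 is the unique centroid.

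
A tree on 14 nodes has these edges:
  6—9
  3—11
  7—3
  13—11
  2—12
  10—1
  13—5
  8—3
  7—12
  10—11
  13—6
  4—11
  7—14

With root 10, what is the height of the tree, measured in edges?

5

A deepest node is 2, reached by 10 – 11 – 3 – 7 – 12 – 2.
That path has 5 edges, so the height is 5.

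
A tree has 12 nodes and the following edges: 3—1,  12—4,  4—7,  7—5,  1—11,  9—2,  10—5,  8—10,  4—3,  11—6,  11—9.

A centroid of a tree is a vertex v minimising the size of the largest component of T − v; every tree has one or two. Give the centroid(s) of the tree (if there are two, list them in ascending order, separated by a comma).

3, 4

Removing 4 splits the tree into components of sizes 6, 4, 1; the largest is 6 ≤ ⌊12/2⌋ = 6.
3 is adjacent to 4 and is also a centroid (the largest component after removing it is likewise 6).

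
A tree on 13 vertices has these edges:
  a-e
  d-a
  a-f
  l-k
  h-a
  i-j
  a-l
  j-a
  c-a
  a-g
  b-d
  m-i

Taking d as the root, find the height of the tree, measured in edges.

A deepest node is m, reached by d-a-j-i-m.
That path has 4 edges, so the height is 4.

4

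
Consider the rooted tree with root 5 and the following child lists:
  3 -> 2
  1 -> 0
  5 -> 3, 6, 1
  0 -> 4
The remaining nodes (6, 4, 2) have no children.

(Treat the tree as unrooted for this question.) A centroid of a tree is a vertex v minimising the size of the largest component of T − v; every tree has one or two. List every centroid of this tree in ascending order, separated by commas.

If 5 is removed the pieces have sizes 3, 2, 1, all ≤ ⌊7/2⌋ = 3.
No neighbour of 5 does as well, so 5 is the unique centroid.

5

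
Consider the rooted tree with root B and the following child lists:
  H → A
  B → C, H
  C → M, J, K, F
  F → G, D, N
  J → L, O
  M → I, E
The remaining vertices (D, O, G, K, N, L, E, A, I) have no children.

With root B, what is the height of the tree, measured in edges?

A deepest node is N, reached by B → C → F → N.
That path has 3 edges, so the height is 3.

3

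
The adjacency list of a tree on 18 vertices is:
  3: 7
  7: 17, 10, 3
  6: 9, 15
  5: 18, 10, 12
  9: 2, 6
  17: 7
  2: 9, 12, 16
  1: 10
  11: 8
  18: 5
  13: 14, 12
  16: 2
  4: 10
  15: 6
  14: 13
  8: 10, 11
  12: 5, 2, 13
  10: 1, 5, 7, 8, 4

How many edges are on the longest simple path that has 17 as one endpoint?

8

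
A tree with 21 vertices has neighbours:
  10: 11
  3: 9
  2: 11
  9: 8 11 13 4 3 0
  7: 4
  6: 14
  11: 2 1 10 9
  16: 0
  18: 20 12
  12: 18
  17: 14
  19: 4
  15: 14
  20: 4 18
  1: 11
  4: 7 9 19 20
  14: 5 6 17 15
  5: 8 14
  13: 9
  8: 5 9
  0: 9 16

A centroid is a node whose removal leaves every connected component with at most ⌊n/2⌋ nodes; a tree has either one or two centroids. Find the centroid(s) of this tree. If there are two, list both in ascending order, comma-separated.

Delete 9: the remaining components have sizes 6, 6, 4, 2, 1, 1. Max 6 ≤ 10, so 9 is a centroid.
Every other node leaves some component of size > 10, so the centroid is unique.

9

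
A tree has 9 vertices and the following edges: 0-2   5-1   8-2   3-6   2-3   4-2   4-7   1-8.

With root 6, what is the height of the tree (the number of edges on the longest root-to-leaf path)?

5

A deepest node is 5, reached by 6–3–2–8–1–5.
That path has 5 edges, so the height is 5.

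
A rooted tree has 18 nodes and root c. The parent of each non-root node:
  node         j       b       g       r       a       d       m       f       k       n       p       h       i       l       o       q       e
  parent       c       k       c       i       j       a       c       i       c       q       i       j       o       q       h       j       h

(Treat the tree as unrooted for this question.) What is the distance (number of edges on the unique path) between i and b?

i–o–h–j–c–k–b: 6 edges.

6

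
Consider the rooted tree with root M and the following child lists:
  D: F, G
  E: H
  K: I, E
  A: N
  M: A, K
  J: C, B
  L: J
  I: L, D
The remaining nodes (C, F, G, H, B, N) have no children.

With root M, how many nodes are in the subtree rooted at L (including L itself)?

4

The subtree rooted at L contains: L, J, C, B — 4 nodes.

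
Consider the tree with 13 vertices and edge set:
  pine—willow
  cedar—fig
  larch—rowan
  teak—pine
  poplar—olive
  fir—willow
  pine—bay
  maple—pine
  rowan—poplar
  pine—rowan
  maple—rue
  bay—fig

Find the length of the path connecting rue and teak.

3

The path is rue – maple – pine – teak, which has 3 edges.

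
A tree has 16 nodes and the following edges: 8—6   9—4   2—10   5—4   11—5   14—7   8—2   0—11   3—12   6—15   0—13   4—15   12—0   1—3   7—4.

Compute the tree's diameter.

11

BFS from 1 reaches 10 last, at distance 11; BFS from 10 confirms no node is farther.
Path: 1–3–12–0–11–5–4–15–6–8–2–10.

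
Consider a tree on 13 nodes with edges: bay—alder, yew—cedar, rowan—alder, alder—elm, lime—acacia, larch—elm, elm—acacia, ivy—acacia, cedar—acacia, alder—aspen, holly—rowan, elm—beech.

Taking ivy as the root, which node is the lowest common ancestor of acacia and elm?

acacia

acacia's ancestor chain is acacia, ivy and elm's is elm, acacia, ivy; they first meet at acacia.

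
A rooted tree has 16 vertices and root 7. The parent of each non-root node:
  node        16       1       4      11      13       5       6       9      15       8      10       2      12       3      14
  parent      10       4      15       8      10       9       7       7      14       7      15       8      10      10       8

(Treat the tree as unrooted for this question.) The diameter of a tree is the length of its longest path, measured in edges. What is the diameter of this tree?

A longest path is 5 - 9 - 7 - 8 - 14 - 15 - 4 - 1, with 7 edges.

7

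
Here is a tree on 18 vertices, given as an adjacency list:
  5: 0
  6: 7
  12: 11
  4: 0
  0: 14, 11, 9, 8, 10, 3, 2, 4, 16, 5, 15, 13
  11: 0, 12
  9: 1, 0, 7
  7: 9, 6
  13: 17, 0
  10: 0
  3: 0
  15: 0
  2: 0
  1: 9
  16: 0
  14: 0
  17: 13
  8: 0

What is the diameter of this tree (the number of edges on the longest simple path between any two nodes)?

5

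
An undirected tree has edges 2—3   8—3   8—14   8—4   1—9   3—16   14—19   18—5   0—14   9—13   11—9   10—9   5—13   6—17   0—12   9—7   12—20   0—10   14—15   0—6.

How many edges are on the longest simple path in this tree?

9

A longest path is 16 - 3 - 8 - 14 - 0 - 10 - 9 - 13 - 5 - 18, with 9 edges.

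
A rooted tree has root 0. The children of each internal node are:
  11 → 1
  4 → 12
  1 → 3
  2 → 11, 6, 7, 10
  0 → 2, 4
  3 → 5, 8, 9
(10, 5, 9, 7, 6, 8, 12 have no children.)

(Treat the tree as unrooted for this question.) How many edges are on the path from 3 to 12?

6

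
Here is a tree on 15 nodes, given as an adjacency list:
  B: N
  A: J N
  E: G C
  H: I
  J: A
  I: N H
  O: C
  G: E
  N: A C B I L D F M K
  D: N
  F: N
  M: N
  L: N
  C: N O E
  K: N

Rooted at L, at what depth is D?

Path from L to D: L–N–D, which has 2 edges.

2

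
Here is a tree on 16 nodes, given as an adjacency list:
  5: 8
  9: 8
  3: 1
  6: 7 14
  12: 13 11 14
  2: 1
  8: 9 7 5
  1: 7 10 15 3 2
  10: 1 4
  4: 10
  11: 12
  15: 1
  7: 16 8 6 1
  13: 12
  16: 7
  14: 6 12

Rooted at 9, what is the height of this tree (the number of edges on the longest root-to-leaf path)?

The longest root-to-leaf path is 9-8-7-6-14-12-13 (6 edges).

6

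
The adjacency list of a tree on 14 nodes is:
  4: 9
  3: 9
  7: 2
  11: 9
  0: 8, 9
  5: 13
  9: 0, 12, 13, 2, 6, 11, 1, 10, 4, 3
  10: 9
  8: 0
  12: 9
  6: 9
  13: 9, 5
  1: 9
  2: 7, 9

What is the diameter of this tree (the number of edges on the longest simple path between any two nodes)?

4

A longest path is 7–2–9–13–5, with 4 edges.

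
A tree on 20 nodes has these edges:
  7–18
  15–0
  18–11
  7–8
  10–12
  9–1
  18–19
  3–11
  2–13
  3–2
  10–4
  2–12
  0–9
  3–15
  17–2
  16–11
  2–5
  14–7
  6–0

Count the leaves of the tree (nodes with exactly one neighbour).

The leaves are 1, 4, 5, 6, 8, 13, 14, 16, 17, 19.
That is 10 leaves.

10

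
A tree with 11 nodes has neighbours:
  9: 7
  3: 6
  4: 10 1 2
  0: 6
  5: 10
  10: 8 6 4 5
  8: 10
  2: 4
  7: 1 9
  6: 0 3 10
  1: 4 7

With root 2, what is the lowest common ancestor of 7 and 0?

4

Ancestors of 7 (toward the root): 7, 1, 4, 2.
Ancestors of 0: 0, 6, 10, 4, 2.
The deepest node appearing in both lists is 4.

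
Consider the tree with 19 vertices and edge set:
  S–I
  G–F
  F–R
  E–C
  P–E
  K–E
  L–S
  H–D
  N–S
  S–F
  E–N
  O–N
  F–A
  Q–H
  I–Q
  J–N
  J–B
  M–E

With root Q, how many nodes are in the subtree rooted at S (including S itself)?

15

The subtree rooted at S contains: S, N, F, L, E, O, J, G, R, A, M, C, P, K, B — 15 nodes.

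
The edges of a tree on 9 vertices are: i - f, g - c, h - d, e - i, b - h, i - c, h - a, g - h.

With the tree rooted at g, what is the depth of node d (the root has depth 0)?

2

Climbing from d to the root: d → h → g. That's 2 steps.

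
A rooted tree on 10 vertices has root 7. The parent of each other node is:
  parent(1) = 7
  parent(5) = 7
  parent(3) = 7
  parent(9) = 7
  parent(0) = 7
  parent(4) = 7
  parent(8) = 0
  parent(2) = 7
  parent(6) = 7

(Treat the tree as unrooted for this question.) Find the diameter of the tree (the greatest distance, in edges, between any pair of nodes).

Starting from 8, a farthest node is 5 at distance 3.
One longest path: 8 - 0 - 7 - 5.
So the diameter is 3.

3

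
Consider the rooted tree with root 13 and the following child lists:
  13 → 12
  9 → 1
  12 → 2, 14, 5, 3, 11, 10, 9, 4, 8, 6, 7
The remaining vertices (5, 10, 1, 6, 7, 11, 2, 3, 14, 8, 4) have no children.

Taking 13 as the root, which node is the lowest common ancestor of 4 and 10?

12

Path 4→root: 4 12 13; path 10→root: 10 12 13.
First common node: 12.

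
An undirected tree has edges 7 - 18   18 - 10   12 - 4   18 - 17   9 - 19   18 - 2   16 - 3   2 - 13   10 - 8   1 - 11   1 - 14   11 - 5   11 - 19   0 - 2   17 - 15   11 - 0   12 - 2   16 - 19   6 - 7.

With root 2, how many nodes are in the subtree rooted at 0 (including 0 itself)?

The subtree rooted at 0 contains: 0, 11, 5, 1, 19, 14, 16, 9, 3 — 9 nodes.

9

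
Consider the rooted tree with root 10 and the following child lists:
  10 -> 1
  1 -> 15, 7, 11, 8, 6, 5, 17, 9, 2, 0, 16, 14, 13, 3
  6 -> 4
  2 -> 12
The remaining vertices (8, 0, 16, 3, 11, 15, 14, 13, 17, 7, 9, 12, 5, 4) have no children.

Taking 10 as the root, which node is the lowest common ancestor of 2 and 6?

1

Path 2→root: 2 1 10; path 6→root: 6 1 10.
First common node: 1.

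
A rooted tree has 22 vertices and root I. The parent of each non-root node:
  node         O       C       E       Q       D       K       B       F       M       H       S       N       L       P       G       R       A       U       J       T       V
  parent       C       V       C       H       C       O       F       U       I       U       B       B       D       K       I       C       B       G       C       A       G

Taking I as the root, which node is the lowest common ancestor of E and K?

E's ancestor chain is E, C, V, G, I and K's is K, O, C, V, G, I; they first meet at C.

C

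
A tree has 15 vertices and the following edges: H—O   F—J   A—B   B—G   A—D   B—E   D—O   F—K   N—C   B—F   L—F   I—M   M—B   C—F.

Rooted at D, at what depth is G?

3

D → A → B → G — 3 edges.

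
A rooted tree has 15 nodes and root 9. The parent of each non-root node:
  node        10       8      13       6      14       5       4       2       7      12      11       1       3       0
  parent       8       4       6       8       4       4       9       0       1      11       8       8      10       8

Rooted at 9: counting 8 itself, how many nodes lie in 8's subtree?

8's subtree: {8, 1, 10, 11, 6, 0, 7, 3, 12, 13, 2}, size 11.

11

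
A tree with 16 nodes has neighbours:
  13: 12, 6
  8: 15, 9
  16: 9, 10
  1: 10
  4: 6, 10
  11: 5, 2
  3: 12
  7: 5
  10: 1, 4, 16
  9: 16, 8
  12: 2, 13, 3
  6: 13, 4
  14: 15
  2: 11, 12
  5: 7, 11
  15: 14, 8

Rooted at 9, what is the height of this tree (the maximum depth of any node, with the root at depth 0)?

A deepest node is 7, reached by 9–16–10–4–6–13–12–2–11–5–7.
That path has 10 edges, so the height is 10.

10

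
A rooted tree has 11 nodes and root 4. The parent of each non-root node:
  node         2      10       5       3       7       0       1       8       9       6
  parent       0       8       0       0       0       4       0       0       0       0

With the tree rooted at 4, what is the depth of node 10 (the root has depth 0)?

4–0–8–10 — 3 edges.

3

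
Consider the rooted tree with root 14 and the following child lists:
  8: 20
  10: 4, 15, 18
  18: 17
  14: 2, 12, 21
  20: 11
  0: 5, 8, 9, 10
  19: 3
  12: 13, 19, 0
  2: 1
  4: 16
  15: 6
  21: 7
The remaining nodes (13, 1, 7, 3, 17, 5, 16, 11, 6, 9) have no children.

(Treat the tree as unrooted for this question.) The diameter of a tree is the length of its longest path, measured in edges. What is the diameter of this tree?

7

A longest path is 11 – 20 – 8 – 0 – 12 – 14 – 2 – 1, with 7 edges.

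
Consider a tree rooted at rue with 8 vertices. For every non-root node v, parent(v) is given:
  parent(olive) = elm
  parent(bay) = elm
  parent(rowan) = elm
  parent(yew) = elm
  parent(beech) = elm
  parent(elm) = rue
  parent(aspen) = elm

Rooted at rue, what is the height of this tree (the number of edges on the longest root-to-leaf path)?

The longest root-to-leaf path is rue–elm–beech (2 edges).

2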